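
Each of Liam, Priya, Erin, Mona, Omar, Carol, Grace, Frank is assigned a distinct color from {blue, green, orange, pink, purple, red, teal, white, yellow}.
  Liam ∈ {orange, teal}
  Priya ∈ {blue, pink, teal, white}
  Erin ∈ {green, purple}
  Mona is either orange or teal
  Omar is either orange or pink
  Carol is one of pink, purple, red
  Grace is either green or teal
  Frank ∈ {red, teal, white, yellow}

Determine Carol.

red

The 2 variables Liam and Mona are confined to {orange, teal}, which locks those values in; drop them from Priya, Omar, Grace, Frank.
Omar's domain is down to {pink}, so Omar = pink. Eliminate pink elsewhere: Priya, Carol.
Grace must be green (only option left). Remove green from Erin.
Erin must be purple (only option left). Eliminate purple elsewhere: Carol.
So Carol = red.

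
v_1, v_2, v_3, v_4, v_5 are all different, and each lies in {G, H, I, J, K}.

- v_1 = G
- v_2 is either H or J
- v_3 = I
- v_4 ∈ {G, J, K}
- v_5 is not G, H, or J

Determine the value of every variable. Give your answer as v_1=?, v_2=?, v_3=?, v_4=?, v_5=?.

v_1=G, v_2=H, v_3=I, v_4=J, v_5=K

v_1's domain is down to {G}, so v_1 = G. So v_4 can't be G.
That leaves v_3 = I. Remove I from v_5.
v_5 must be K (only option left). Remove K from v_4.
v_4 must be J (only option left). Eliminate J elsewhere: v_2.
v_2 has just one choice, so v_2 = H.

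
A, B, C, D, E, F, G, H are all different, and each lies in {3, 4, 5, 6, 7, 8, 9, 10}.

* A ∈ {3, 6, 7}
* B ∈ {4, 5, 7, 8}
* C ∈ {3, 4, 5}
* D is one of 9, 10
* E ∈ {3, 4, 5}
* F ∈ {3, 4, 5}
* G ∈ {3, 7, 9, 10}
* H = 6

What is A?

H's domain is down to {6}, so H = 6. So A can't be 6.
The 7 still-open variables together cover exactly {3, 4, 5, 7, 8, 9, 10} — 7 values for 7 variables — and 8 appears only in B's list, so B = 8.
C, E, F between them cover only {3, 4, 5} — a naked triple. Remove those values from A, G.
So A = 7.

7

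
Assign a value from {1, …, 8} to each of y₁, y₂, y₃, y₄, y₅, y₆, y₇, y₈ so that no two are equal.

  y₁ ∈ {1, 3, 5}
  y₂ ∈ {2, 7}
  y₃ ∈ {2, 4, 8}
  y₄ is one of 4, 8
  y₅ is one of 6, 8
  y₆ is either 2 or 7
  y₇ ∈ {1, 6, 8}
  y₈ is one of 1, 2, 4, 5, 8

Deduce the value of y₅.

6

The 8 variables together cover exactly {1, 2, 3, 4, 5, 6, 7, 8} — 8 values for 8 variables — and 3 appears only in y₁'s list, so y₁ = 3.
The 7 still-open variables draw from only 7 values {1, 2, 4, 5, 6, 7, 8}, so each is used; only y₈ can be 5, hence y₈ = 5.
The 6 still-open variables draw from only 6 values {1, 2, 4, 6, 7, 8}, so each is used; only y₇ can be 1, hence y₇ = 1.
Among the 5 still-open variables, 6 fits only y₅ (and all 5 values in {2, 4, 6, 7, 8} must be used), so y₅ = 6.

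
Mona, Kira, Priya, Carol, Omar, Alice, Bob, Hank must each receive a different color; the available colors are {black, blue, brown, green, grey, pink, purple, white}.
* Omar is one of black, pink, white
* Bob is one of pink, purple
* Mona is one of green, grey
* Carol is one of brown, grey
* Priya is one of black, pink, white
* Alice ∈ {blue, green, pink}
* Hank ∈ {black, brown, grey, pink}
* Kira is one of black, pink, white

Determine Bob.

The 8 variables together cover exactly {black, blue, brown, green, grey, pink, purple, white} — 8 values for 8 variables — and blue appears only in Alice's list, so Alice = blue.
Among the 7 still-open variables, green fits only Mona (and all 7 values in {black, brown, green, grey, pink, purple, white} must be used), so Mona = green.
Among the 6 still-open variables, purple fits only Bob (and all 6 values in {black, brown, grey, pink, purple, white} must be used), so Bob = purple.

purple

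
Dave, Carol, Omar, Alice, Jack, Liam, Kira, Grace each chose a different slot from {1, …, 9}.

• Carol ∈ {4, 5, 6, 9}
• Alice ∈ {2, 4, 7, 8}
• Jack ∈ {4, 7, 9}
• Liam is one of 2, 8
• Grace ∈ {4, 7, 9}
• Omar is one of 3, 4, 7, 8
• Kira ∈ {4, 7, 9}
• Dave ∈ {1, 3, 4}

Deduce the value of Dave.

Jack, Kira, Grace share exactly the 3 values {4, 7, 9}; by pigeonhole those values go to them, so strike 4, 7, 9 from Dave, Carol, Omar, Alice.
Alice and Liam share exactly the 2 values {2, 8}; by pigeonhole those values go to them, so strike 2, 8 from Omar.
Omar has just one choice, so Omar = 3. Strike 3 from Dave.
So Dave = 1.

1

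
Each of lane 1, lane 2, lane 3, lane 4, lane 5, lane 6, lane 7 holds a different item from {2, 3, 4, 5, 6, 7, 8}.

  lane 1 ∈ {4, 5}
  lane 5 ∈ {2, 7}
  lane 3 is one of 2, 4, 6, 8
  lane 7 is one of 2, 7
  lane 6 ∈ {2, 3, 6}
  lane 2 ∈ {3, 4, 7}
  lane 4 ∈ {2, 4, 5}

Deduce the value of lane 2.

3

The 7 variables draw from only 7 values {2, 3, 4, 5, 6, 7, 8}, so each is used; only lane 3 can be 8, hence lane 3 = 8.
The 6 still-open variables together cover exactly {2, 3, 4, 5, 6, 7} — 6 values for 6 variables — and 6 appears only in lane 6's list, so lane 6 = 6.
The 5 still-open variables together cover exactly {2, 3, 4, 5, 7} — 5 values for 5 variables — and 3 appears only in lane 2's list, so lane 2 = 3.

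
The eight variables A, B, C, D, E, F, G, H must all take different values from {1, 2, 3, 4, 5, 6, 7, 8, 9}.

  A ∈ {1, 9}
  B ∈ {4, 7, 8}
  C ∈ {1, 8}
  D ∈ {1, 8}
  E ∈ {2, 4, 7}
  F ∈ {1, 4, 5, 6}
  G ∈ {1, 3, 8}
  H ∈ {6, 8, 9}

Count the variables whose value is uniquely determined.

C and D between them cover only {1, 8} — a naked pair. Remove those values from A, B, F, G, H.
A must be 9 (only option left). Remove 9 from H.
G's domain is down to {3}, so G = 3.
H has just one choice, so H = 6. Strike 6 from F.
Determined: A=9, G=3, H=6. The other variables each still have more than one consistent value. That makes 3.

3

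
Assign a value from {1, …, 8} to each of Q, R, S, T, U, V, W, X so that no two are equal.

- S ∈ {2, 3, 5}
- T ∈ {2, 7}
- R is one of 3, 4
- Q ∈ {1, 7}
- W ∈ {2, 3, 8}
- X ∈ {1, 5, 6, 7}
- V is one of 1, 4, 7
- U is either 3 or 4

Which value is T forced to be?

The 8 variables together cover exactly {1, 2, 3, 4, 5, 6, 7, 8} — 8 values for 8 variables — and 6 appears only in X's list, so X = 6.
The 7 still-open variables together cover exactly {1, 2, 3, 4, 5, 7, 8} — 7 values for 7 variables — and 5 appears only in S's list, so S = 5.
Among the 6 still-open variables, 8 fits only W (and all 6 values in {1, 2, 3, 4, 7, 8} must be used), so W = 8.
Among the 5 still-open variables, 2 fits only T (and all 5 values in {1, 2, 3, 4, 7} must be used), so T = 2.

2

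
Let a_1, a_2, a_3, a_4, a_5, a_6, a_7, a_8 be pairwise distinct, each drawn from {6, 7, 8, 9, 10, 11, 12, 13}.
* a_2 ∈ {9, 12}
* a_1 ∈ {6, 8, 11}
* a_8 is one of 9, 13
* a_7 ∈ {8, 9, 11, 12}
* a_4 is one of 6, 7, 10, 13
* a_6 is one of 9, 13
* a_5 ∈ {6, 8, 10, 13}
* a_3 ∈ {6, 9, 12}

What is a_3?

6

The 8 variables together cover exactly {6, 7, 8, 9, 10, 11, 12, 13} — 8 values for 8 variables — and 7 appears only in a_4's list, so a_4 = 7.
The 7 still-open variables together cover exactly {6, 8, 9, 10, 11, 12, 13} — 7 values for 7 variables — and 10 appears only in a_5's list, so a_5 = 10.
a_6 and a_8 between them cover only {9, 13} — a naked pair. Remove those values from a_2, a_3, a_7.
a_2 has just one choice, so a_2 = 12. Eliminate 12 elsewhere: a_3, a_7.
So a_3 = 6.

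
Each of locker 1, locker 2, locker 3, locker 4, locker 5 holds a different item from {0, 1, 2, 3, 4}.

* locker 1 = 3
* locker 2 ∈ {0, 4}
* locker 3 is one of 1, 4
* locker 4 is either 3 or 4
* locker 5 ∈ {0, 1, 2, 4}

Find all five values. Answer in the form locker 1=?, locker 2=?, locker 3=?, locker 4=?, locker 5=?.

locker 1 must be 3 (only option left). Strike 3 from locker 4.
locker 4's domain is down to {4}, so locker 4 = 4. Remove 4 from locker 2, locker 3, locker 5.
locker 2 has just one choice, so locker 2 = 0. Strike 0 from locker 5.
locker 3 must be 1 (only option left). Remove 1 from locker 5.
locker 5's domain is down to {2}, so locker 5 = 2.

locker 1=3, locker 2=0, locker 3=1, locker 4=4, locker 5=2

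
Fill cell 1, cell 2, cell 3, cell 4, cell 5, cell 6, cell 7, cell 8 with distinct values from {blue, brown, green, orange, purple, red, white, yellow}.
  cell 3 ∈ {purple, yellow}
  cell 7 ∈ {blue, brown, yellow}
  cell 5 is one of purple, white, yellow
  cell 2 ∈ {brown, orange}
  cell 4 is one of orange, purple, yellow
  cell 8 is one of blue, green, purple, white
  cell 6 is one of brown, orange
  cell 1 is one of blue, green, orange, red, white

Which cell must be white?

The 8 variables draw from only 8 values {blue, brown, green, orange, purple, red, white, yellow}, so each is used; only cell 1 can be red, hence cell 1 = red.
Among the 7 still-open variables, green fits only cell 8 (and all 7 values in {blue, brown, green, orange, purple, white, yellow} must be used), so cell 8 = green.
The 6 still-open variables draw from only 6 values {blue, brown, orange, purple, white, yellow}, so each is used; only cell 7 can be blue, hence cell 7 = blue.
Among the 5 still-open variables, white fits only cell 5 (and all 5 values in {brown, orange, purple, white, yellow} must be used), so cell 5 = white.

cell 5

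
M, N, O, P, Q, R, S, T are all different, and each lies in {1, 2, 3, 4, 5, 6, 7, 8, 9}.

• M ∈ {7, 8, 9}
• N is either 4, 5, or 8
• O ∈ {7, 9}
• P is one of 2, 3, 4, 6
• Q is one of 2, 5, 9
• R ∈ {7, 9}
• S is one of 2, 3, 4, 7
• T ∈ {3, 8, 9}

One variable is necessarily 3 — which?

T

The 8 variables together cover exactly {2, 3, 4, 5, 6, 7, 8, 9} — 8 values for 8 variables — and 6 appears only in P's list, so P = 6.
O and R between them cover only {7, 9} — a naked pair. Remove those values from M, Q, S, T.
That leaves M = 8. Eliminate 8 elsewhere: N, T.
So 3 goes to T.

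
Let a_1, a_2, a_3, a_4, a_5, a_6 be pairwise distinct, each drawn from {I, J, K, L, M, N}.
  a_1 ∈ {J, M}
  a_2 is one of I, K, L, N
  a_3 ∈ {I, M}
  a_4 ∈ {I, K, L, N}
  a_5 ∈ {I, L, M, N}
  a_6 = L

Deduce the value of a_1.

J

a_6's domain is down to {L}, so a_6 = L. So a_2, a_4, a_5 can't be L.
Among the 5 still-open variables, J fits only a_1 (and all 5 values in {I, J, K, M, N} must be used), so a_1 = J.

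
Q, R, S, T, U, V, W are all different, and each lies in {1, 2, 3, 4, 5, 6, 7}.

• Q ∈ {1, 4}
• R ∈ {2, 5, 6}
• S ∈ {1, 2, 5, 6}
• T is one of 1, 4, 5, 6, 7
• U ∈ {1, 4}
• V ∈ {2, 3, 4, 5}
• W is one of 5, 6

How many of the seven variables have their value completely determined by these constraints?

2

The 7 variables draw from only 7 values {1, 2, 3, 4, 5, 6, 7}, so each is used; only V can be 3, hence V = 3.
Among the 6 still-open variables, 7 fits only T (and all 6 values in {1, 2, 4, 5, 6, 7} must be used), so T = 7.
The 2 variables Q and U are confined to {1, 4}, which locks those values in; drop them from S.
Determined: T=7, V=3. The other variables each still have more than one consistent value. That makes 2.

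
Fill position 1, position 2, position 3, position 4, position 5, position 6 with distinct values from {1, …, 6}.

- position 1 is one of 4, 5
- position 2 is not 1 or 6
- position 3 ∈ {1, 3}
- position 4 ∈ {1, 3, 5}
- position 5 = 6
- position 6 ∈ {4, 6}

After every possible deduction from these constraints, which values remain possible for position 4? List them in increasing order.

position 5 has just one choice, so position 5 = 6. Strike 6 from position 6.
position 6 must be 4 (only option left). Remove 4 from position 1, position 2.
position 1's domain is down to {5}, so position 1 = 5. Eliminate 5 elsewhere: position 2, position 4.
The 3 still-open variables draw from only 3 values {1, 2, 3}, so each is used; only position 2 can be 2, hence position 2 = 2.
No further eliminations apply; position 4 can still be any of 1, 3.

1, 3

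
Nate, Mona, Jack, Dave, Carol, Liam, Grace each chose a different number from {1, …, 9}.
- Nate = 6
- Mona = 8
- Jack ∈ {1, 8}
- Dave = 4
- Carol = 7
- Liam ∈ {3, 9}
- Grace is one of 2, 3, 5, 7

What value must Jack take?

Nate's domain is down to {6}, so Nate = 6.
Mona must be 8 (only option left). Remove 8 from Jack.
So Jack = 1.

1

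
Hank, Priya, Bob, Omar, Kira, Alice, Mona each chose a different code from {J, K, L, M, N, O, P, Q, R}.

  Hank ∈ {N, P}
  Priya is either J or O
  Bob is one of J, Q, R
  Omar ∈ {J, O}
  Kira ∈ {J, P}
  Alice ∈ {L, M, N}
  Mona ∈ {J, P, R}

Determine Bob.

The 2 variables Priya and Omar are confined to {J, O}, which locks those values in; drop them from Bob, Kira, Mona.
Kira has just one choice, so Kira = P. Strike P from Hank, Mona.
Mona has just one choice, so Mona = R. Strike R from Bob.
So Bob = Q.

Q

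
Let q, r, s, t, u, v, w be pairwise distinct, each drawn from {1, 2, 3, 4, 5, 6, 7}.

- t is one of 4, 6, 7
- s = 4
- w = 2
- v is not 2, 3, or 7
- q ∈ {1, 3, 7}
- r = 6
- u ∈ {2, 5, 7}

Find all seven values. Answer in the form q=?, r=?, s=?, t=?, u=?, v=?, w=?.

r must be 6 (only option left). So t, v can't be 6.
s has just one choice, so s = 4. Eliminate 4 elsewhere: t, v.
That leaves t = 7. Strike 7 from q, u.
w has just one choice, so w = 2. Strike 2 from u.
u has just one choice, so u = 5. Eliminate 5 elsewhere: v.
v has just one choice, so v = 1. Remove 1 from q.
q has just one choice, so q = 3.

q=3, r=6, s=4, t=7, u=5, v=1, w=2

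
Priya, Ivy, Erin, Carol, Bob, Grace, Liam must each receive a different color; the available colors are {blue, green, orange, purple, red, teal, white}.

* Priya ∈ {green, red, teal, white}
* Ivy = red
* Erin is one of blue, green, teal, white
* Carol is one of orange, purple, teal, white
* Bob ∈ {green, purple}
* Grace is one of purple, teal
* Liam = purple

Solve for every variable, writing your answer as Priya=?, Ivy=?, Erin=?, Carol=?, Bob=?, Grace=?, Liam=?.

Ivy's domain is down to {red}, so Ivy = red. Strike red from Priya.
Liam has just one choice, so Liam = purple. Eliminate purple elsewhere: Carol, Bob, Grace.
Bob has just one choice, so Bob = green. Remove green from Priya, Erin.
Grace must be teal (only option left). So Priya, Erin, Carol can't be teal.
Priya has just one choice, so Priya = white. Remove white from Erin, Carol.
That leaves Erin = blue.
Carol must be orange (only option left).

Priya=white, Ivy=red, Erin=blue, Carol=orange, Bob=green, Grace=teal, Liam=purple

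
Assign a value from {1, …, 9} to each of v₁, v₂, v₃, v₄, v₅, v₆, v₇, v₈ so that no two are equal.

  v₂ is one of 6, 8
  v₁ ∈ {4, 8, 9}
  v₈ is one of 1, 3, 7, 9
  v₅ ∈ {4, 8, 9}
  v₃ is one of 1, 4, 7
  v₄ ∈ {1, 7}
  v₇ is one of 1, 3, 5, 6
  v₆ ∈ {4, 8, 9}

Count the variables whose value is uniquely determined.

The 8 variables together cover exactly {1, 3, 4, 5, 6, 7, 8, 9} — 8 values for 8 variables — and 5 appears only in v₇'s list, so v₇ = 5.
The 7 still-open variables together cover exactly {1, 3, 4, 6, 7, 8, 9} — 7 values for 7 variables — and 3 appears only in v₈'s list, so v₈ = 3.
The 6 still-open variables together cover exactly {1, 4, 6, 7, 8, 9} — 6 values for 6 variables — and 6 appears only in v₂'s list, so v₂ = 6.
The 3 variables v₁, v₅, v₆ are confined to {4, 8, 9}, which locks those values in; drop them from v₃.
Determined: v₂=6, v₇=5, v₈=3. The other variables each still have more than one consistent value. That makes 3.

3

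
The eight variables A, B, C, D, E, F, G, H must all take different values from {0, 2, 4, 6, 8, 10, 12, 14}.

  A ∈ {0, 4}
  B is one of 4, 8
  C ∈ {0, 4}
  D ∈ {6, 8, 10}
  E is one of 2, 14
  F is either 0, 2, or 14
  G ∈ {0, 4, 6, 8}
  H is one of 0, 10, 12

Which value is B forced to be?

8

Among the 8 variables, 12 fits only H (and all 8 values in {0, 2, 4, 6, 8, 10, 12, 14} must be used), so H = 12.
Among the 7 still-open variables, 10 fits only D (and all 7 values in {0, 2, 4, 6, 8, 10, 14} must be used), so D = 10.
Among the 6 still-open variables, 6 fits only G (and all 6 values in {0, 2, 4, 6, 8, 14} must be used), so G = 6.
Among the 5 still-open variables, 8 fits only B (and all 5 values in {0, 2, 4, 8, 14} must be used), so B = 8.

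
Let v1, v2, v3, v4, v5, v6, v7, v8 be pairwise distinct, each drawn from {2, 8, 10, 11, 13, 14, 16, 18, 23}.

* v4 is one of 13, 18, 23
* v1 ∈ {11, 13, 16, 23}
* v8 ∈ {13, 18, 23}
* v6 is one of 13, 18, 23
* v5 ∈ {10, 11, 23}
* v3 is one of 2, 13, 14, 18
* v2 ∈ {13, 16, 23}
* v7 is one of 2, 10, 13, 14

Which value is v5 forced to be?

10

v4, v6, v8 between them cover only {13, 18, 23} — a naked triple. Remove those values from v1, v2, v3, v5, v7.
v2 has just one choice, so v2 = 16. So v1 can't be 16.
That leaves v1 = 11. Strike 11 from v5.
So v5 = 10.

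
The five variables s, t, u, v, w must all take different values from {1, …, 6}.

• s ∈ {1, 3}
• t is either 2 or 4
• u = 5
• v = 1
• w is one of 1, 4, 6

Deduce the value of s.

u must be 5 (only option left).
v must be 1 (only option left). Strike 1 from s, w.
So s = 3.

3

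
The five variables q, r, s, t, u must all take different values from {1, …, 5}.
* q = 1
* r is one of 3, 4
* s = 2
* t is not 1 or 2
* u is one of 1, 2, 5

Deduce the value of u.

5

q must be 1 (only option left). So u can't be 1.
s has just one choice, so s = 2. Remove 2 from u.
So u = 5.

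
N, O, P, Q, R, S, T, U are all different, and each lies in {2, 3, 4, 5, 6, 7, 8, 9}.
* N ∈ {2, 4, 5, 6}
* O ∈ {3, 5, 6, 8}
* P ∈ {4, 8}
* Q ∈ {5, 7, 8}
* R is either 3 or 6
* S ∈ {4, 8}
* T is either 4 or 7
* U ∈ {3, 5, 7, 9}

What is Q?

The 8 variables together cover exactly {2, 3, 4, 5, 6, 7, 8, 9} — 8 values for 8 variables — and 2 appears only in N's list, so N = 2.
Among the 7 still-open variables, 9 fits only U (and all 7 values in {3, 4, 5, 6, 7, 8, 9} must be used), so U = 9.
P and S between them cover only {4, 8} — a naked pair. Remove those values from O, Q, T.
That leaves T = 7. Eliminate 7 elsewhere: Q.
So Q = 5.

5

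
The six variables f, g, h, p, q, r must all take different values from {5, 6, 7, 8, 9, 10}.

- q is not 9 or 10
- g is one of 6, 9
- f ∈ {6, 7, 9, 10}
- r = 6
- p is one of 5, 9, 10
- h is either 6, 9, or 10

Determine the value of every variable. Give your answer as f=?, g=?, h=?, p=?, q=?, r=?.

r must be 6 (only option left). Remove 6 from f, g, h, q.
g has just one choice, so g = 9. Eliminate 9 elsewhere: f, h, p.
h has just one choice, so h = 10. Remove 10 from f, p.
p has just one choice, so p = 5. Eliminate 5 elsewhere: q.
That leaves f = 7. Remove 7 from q.
That leaves q = 8.

f=7, g=9, h=10, p=5, q=8, r=6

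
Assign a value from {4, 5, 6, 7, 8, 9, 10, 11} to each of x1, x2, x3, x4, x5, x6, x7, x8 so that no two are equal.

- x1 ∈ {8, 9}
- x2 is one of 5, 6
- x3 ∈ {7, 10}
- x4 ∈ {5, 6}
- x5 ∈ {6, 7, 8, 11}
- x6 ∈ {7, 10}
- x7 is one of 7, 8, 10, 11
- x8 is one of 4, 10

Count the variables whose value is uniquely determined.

The 8 variables draw from only 8 values {4, 5, 6, 7, 8, 9, 10, 11}, so each is used; only x8 can be 4, hence x8 = 4.
The 7 still-open variables together cover exactly {5, 6, 7, 8, 9, 10, 11} — 7 values for 7 variables — and 9 appears only in x1's list, so x1 = 9.
x2 and x4 share exactly the 2 values {5, 6}; by pigeonhole those values go to them, so strike 5, 6 from x5.
x3 and x6 between them cover only {7, 10} — a naked pair. Remove those values from x5, x7.
Determined: x1=9, x8=4. The other variables each still have more than one consistent value. That makes 2.

2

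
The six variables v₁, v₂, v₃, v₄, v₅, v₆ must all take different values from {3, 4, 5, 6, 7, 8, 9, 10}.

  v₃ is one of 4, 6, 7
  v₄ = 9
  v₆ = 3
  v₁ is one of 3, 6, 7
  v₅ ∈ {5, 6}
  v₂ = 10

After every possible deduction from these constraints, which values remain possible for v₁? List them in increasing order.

6, 7

v₂'s domain is down to {10}, so v₂ = 10.
v₄ must be 9 (only option left).
v₆'s domain is down to {3}, so v₆ = 3. So v₁ can't be 3.
No further eliminations apply; v₁ can still be any of 6, 7.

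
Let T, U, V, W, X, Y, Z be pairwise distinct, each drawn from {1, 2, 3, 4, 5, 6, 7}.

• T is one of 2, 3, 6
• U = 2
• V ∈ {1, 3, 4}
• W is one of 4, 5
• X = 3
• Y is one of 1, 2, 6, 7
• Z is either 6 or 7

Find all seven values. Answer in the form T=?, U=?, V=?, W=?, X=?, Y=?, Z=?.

T=6, U=2, V=4, W=5, X=3, Y=1, Z=7

U has just one choice, so U = 2. So T, Y can't be 2.
That leaves X = 3. Remove 3 from T, V.
T has just one choice, so T = 6. Eliminate 6 elsewhere: Y, Z.
That leaves Z = 7. So Y can't be 7.
Y must be 1 (only option left). Eliminate 1 elsewhere: V.
V's domain is down to {4}, so V = 4. Strike 4 from W.
W must be 5 (only option left).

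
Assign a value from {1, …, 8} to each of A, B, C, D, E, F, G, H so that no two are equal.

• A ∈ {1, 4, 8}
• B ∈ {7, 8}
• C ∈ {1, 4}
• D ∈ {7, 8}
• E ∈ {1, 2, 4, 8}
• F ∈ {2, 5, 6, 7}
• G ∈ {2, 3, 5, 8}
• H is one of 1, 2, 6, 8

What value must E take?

2

Among the 8 variables, 3 fits only G (and all 8 values in {1, 2, 3, 4, 5, 6, 7, 8} must be used), so G = 3.
The 7 still-open variables draw from only 7 values {1, 2, 4, 5, 6, 7, 8}, so each is used; only F can be 5, hence F = 5.
The 6 still-open variables draw from only 6 values {1, 2, 4, 6, 7, 8}, so each is used; only H can be 6, hence H = 6.
The 5 still-open variables together cover exactly {1, 2, 4, 7, 8} — 5 values for 5 variables — and 2 appears only in E's list, so E = 2.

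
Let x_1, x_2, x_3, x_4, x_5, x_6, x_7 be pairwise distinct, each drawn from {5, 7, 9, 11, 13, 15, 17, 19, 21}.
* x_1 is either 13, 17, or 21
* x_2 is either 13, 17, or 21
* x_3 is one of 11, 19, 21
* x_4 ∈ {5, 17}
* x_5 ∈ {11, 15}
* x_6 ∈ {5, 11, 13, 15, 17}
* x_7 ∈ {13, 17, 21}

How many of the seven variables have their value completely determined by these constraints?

2

The 7 variables draw from only 7 values {5, 11, 13, 15, 17, 19, 21}, so each is used; only x_3 can be 19, hence x_3 = 19.
x_1, x_2, x_7 share exactly the 3 values {13, 17, 21}; by pigeonhole those values go to them, so strike 13, 17, 21 from x_4, x_6.
x_4 has just one choice, so x_4 = 5. Eliminate 5 elsewhere: x_6.
Determined: x_3=19, x_4=5. The other variables each still have more than one consistent value. That makes 2.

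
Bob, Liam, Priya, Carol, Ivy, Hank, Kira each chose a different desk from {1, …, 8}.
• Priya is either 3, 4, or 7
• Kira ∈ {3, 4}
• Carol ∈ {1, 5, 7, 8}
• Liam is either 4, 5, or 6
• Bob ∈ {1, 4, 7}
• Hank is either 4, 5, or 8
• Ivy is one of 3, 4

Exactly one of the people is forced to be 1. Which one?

Among the 7 variables, 6 fits only Liam (and all 7 values in {1, 3, 4, 5, 6, 7, 8} must be used), so Liam = 6.
Ivy and Kira share exactly the 2 values {3, 4}; by pigeonhole those values go to them, so strike 3, 4 from Bob, Priya, Hank.
Priya must be 7 (only option left). Strike 7 from Bob, Carol.
So 1 goes to Bob.

Bob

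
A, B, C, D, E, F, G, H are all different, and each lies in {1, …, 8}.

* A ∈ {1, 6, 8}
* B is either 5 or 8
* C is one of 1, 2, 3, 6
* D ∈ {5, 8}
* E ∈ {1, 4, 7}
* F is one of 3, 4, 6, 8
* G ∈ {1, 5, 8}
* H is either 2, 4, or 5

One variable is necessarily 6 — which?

A

The 8 variables together cover exactly {1, 2, 3, 4, 5, 6, 7, 8} — 8 values for 8 variables — and 7 appears only in E's list, so E = 7.
B and D share exactly the 2 values {5, 8}; by pigeonhole those values go to them, so strike 5, 8 from A, F, G, H.
G's domain is down to {1}, so G = 1. So A, C can't be 1.
So 6 goes to A.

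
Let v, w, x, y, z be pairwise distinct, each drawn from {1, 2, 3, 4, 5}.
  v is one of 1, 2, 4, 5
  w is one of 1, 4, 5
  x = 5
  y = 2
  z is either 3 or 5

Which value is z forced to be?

3

x's domain is down to {5}, so x = 5. Strike 5 from v, w, z.
So z = 3.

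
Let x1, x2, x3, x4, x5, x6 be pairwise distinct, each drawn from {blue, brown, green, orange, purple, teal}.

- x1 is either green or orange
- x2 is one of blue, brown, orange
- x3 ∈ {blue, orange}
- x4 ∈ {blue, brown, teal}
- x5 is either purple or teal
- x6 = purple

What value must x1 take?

green

x6's domain is down to {purple}, so x6 = purple. Eliminate purple elsewhere: x5.
x5 has just one choice, so x5 = teal. Eliminate teal elsewhere: x4.
Among the 4 still-open variables, green fits only x1 (and all 4 values in {blue, brown, green, orange} must be used), so x1 = green.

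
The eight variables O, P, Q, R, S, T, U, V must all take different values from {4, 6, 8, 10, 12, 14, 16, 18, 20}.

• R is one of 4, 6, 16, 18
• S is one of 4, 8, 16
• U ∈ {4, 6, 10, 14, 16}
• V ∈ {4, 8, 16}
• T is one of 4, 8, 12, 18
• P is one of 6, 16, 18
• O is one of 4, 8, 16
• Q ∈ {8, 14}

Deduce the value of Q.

The 8 variables together cover exactly {4, 6, 8, 10, 12, 14, 16, 18} — 8 values for 8 variables — and 10 appears only in U's list, so U = 10.
The 7 still-open variables together cover exactly {4, 6, 8, 12, 14, 16, 18} — 7 values for 7 variables — and 12 appears only in T's list, so T = 12.
Among the 6 still-open variables, 14 fits only Q (and all 6 values in {4, 6, 8, 14, 16, 18} must be used), so Q = 14.

14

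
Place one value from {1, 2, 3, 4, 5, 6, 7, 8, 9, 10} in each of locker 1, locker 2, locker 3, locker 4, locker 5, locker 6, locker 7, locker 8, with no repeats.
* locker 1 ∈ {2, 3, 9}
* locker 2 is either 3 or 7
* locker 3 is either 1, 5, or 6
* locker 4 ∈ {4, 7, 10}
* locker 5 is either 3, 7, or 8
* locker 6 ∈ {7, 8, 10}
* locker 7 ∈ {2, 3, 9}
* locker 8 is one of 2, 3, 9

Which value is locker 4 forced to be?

locker 1, locker 7, locker 8 between them cover only {2, 3, 9} — a naked triple. Remove those values from locker 2, locker 5.
locker 2 has just one choice, so locker 2 = 7. Remove 7 from locker 4, locker 5, locker 6.
That leaves locker 5 = 8. Strike 8 from locker 6.
locker 6 must be 10 (only option left). Remove 10 from locker 4.
So locker 4 = 4.

4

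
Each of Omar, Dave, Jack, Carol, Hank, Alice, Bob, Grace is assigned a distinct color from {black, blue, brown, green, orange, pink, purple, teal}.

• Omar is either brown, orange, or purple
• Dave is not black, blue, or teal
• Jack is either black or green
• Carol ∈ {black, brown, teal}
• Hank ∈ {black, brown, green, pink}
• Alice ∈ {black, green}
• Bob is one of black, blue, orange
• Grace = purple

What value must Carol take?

teal

Grace must be purple (only option left). Eliminate purple elsewhere: Omar, Dave.
Among the 7 still-open variables, blue fits only Bob (and all 7 values in {black, blue, brown, green, orange, pink, teal} must be used), so Bob = blue.
The 6 still-open variables draw from only 6 values {black, brown, green, orange, pink, teal}, so each is used; only Carol can be teal, hence Carol = teal.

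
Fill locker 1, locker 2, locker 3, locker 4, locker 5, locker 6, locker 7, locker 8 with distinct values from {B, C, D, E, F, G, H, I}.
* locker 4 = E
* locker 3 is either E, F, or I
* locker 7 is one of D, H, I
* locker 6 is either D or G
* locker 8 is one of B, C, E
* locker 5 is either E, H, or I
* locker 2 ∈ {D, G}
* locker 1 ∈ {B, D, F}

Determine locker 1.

locker 4 must be E (only option left). So locker 3, locker 5, locker 8 can't be E.
The 7 still-open variables together cover exactly {B, C, D, F, G, H, I} — 7 values for 7 variables — and C appears only in locker 8's list, so locker 8 = C.
The 6 still-open variables draw from only 6 values {B, D, F, G, H, I}, so each is used; only locker 1 can be B, hence locker 1 = B.

B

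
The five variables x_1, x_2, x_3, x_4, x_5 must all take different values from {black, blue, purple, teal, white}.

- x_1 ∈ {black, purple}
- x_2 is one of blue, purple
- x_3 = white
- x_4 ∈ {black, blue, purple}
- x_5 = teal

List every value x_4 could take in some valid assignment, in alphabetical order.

black, blue, purple

x_3 must be white (only option left).
x_5 has just one choice, so x_5 = teal.
No further eliminations apply; x_4 can still be any of black, blue, purple.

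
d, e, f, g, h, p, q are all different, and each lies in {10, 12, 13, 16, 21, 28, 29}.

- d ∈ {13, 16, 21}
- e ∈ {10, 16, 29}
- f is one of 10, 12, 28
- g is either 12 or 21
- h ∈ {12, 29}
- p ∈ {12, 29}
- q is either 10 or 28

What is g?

The 7 variables together cover exactly {10, 12, 13, 16, 21, 28, 29} — 7 values for 7 variables — and 13 appears only in d's list, so d = 13.
The 6 still-open variables draw from only 6 values {10, 12, 16, 21, 28, 29}, so each is used; only e can be 16, hence e = 16.
Among the 5 still-open variables, 21 fits only g (and all 5 values in {10, 12, 21, 28, 29} must be used), so g = 21.

21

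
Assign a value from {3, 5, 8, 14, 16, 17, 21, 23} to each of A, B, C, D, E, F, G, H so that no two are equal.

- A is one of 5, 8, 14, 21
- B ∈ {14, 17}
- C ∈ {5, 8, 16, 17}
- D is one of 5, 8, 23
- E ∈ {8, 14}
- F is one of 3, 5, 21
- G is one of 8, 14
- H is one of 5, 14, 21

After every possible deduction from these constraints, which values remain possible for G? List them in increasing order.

8, 14

Among the 8 variables, 3 fits only F (and all 8 values in {3, 5, 8, 14, 16, 17, 21, 23} must be used), so F = 3.
Among the 7 still-open variables, 16 fits only C (and all 7 values in {5, 8, 14, 16, 17, 21, 23} must be used), so C = 16.
Among the 6 still-open variables, 17 fits only B (and all 6 values in {5, 8, 14, 17, 21, 23} must be used), so B = 17.
The 5 still-open variables draw from only 5 values {5, 8, 14, 21, 23}, so each is used; only D can be 23, hence D = 23.
E and G between them cover only {8, 14} — a naked pair. Remove those values from A, H.
No further eliminations apply; G can still be any of 8, 14.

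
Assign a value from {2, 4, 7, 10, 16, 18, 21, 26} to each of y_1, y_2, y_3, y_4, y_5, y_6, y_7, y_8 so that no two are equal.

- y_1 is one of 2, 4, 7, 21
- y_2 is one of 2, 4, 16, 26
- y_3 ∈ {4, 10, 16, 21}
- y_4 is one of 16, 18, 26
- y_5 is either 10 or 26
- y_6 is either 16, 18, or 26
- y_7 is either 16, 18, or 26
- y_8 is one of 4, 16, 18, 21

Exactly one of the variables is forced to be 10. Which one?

y_5

Among the 8 variables, 7 fits only y_1 (and all 8 values in {2, 4, 7, 10, 16, 18, 21, 26} must be used), so y_1 = 7.
The 7 still-open variables together cover exactly {2, 4, 10, 16, 18, 21, 26} — 7 values for 7 variables — and 2 appears only in y_2's list, so y_2 = 2.
y_4, y_6, y_7 share exactly the 3 values {16, 18, 26}; by pigeonhole those values go to them, so strike 16, 18, 26 from y_3, y_5, y_8.
So 10 goes to y_5.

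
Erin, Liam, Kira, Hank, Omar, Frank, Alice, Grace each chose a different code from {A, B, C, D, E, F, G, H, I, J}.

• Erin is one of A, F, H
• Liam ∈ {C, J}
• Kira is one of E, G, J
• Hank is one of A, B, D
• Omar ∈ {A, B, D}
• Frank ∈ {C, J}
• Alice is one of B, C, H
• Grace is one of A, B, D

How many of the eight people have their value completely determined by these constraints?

2

Liam and Frank between them cover only {C, J} — a naked pair. Remove those values from Kira, Alice.
The 3 variables Hank, Omar, Grace are confined to {A, B, D}, which locks those values in; drop them from Erin, Alice.
That leaves Alice = H. Remove H from Erin.
Erin must be F (only option left).
Determined: Erin=F, Alice=H. The other people each still have more than one consistent value. That makes 2.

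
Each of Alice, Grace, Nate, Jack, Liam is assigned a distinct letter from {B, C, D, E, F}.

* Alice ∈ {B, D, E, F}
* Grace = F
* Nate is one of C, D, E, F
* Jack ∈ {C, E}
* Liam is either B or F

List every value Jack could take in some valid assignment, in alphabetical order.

C, E

Grace must be F (only option left). Strike F from Alice, Nate, Liam.
Liam's domain is down to {B}, so Liam = B. Strike B from Alice.
No further eliminations apply; Jack can still be any of C, E.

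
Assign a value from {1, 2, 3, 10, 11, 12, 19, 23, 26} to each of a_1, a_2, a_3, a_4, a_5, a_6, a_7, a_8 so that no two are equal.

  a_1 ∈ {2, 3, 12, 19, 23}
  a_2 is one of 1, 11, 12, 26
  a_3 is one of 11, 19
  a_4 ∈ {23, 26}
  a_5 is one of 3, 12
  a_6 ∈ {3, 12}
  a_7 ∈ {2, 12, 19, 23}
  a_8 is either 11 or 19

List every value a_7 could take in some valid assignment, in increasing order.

2, 23

The 8 variables together cover exactly {1, 2, 3, 11, 12, 19, 23, 26} — 8 values for 8 variables — and 1 appears only in a_2's list, so a_2 = 1.
The 7 still-open variables together cover exactly {2, 3, 11, 12, 19, 23, 26} — 7 values for 7 variables — and 26 appears only in a_4's list, so a_4 = 26.
a_3 and a_8 share exactly the 2 values {11, 19}; by pigeonhole those values go to them, so strike 11, 19 from a_1, a_7.
a_5 and a_6 between them cover only {3, 12} — a naked pair. Remove those values from a_1, a_7.
No further eliminations apply; a_7 can still be any of 2, 23.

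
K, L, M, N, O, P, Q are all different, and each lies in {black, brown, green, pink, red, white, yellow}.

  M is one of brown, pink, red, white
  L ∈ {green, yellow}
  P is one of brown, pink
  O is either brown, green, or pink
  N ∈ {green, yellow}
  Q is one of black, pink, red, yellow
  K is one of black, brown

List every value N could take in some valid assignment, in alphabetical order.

green, yellow

The 7 variables draw from only 7 values {black, brown, green, pink, red, white, yellow}, so each is used; only M can be white, hence M = white.
The 6 still-open variables draw from only 6 values {black, brown, green, pink, red, yellow}, so each is used; only Q can be red, hence Q = red.
The 5 still-open variables together cover exactly {black, brown, green, pink, yellow} — 5 values for 5 variables — and black appears only in K's list, so K = black.
L and N between them cover only {green, yellow} — a naked pair. Remove those values from O.
No further eliminations apply; N can still be any of green, yellow.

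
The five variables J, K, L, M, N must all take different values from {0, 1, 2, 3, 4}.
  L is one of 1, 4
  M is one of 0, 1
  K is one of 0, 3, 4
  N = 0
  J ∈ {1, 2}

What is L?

4

N's domain is down to {0}, so N = 0. So K, M can't be 0.
M has just one choice, so M = 1. Remove 1 from J, L.
So L = 4.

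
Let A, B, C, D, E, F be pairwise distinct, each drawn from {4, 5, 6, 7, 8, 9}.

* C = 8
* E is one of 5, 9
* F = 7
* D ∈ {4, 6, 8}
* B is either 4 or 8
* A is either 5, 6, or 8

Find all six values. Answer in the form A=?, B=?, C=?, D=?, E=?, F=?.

A=5, B=4, C=8, D=6, E=9, F=7

C's domain is down to {8}, so C = 8. Eliminate 8 elsewhere: A, B, D.
F has just one choice, so F = 7.
B's domain is down to {4}, so B = 4. Remove 4 from D.
That leaves D = 6. So A can't be 6.
A has just one choice, so A = 5. So E can't be 5.
That leaves E = 9.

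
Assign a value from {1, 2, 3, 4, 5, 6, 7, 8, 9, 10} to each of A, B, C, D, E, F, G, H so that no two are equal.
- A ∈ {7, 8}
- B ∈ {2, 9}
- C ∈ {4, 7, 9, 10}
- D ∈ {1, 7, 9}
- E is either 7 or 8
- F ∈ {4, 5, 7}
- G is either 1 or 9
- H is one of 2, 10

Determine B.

The 8 variables draw from only 8 values {1, 2, 4, 5, 7, 8, 9, 10}, so each is used; only F can be 5, hence F = 5.
Among the 7 still-open variables, 4 fits only C (and all 7 values in {1, 2, 4, 7, 8, 9, 10} must be used), so C = 4.
Among the 6 still-open variables, 10 fits only H (and all 6 values in {1, 2, 7, 8, 9, 10} must be used), so H = 10.
The 5 still-open variables together cover exactly {1, 2, 7, 8, 9} — 5 values for 5 variables — and 2 appears only in B's list, so B = 2.

2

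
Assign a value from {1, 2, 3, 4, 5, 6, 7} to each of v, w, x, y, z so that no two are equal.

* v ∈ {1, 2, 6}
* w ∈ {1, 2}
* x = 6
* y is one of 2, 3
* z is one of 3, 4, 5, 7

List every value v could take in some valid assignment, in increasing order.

x must be 6 (only option left). Strike 6 from v.
v and w share exactly the 2 values {1, 2}; by pigeonhole those values go to them, so strike 1, 2 from y.
y's domain is down to {3}, so y = 3. So z can't be 3.
No further eliminations apply; v can still be any of 1, 2.

1, 2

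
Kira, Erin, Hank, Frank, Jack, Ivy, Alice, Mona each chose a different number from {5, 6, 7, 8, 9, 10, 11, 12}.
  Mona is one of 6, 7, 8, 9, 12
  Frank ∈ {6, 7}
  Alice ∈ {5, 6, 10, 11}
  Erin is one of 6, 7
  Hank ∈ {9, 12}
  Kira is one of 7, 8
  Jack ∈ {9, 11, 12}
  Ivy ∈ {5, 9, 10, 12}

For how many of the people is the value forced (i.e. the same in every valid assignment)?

2

The 2 variables Erin and Frank are confined to {6, 7}, which locks those values in; drop them from Kira, Alice, Mona.
Kira has just one choice, so Kira = 8. Remove 8 from Mona.
Hank and Mona share exactly the 2 values {9, 12}; by pigeonhole those values go to them, so strike 9, 12 from Jack, Ivy.
Jack must be 11 (only option left). Eliminate 11 elsewhere: Alice.
Determined: Kira=8, Jack=11. The other people each still have more than one consistent value. That makes 2.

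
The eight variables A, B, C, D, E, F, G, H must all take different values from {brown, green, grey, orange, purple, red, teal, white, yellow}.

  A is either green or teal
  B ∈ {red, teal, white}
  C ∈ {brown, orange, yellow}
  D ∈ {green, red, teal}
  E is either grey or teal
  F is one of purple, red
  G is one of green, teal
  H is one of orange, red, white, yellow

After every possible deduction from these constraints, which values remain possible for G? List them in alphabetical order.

A and G between them cover only {green, teal} — a naked pair. Remove those values from B, D, E.
D has just one choice, so D = red. Eliminate red elsewhere: B, F, H.
That leaves E = grey.
F must be purple (only option left).
B must be white (only option left). Eliminate white elsewhere: H.
No further eliminations apply; G can still be any of green, teal.

green, teal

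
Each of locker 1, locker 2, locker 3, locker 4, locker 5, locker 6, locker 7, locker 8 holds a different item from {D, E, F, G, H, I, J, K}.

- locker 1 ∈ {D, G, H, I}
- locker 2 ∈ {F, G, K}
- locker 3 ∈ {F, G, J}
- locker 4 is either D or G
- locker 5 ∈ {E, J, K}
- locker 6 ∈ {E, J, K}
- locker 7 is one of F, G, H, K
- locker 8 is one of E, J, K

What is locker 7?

Among the 8 variables, I fits only locker 1 (and all 8 values in {D, E, F, G, H, I, J, K} must be used), so locker 1 = I.
Among the 7 still-open variables, D fits only locker 4 (and all 7 values in {D, E, F, G, H, J, K} must be used), so locker 4 = D.
The 6 still-open variables draw from only 6 values {E, F, G, H, J, K}, so each is used; only locker 7 can be H, hence locker 7 = H.

H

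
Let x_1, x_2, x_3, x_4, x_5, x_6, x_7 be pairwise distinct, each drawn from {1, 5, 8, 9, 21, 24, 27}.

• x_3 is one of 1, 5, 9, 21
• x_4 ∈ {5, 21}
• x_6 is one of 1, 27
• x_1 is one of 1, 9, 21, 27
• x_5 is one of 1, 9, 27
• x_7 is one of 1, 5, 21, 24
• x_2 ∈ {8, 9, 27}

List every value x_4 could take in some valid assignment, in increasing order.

5, 21

The 7 variables draw from only 7 values {1, 5, 8, 9, 21, 24, 27}, so each is used; only x_2 can be 8, hence x_2 = 8.
Among the 6 still-open variables, 24 fits only x_7 (and all 6 values in {1, 5, 9, 21, 24, 27} must be used), so x_7 = 24.
No further eliminations apply; x_4 can still be any of 5, 21.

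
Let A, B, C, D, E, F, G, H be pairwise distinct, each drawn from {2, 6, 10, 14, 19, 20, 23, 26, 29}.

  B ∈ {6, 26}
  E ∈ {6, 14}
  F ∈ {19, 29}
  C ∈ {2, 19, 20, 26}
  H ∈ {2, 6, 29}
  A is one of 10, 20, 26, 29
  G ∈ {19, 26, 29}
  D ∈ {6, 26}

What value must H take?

The 8 variables together cover exactly {2, 6, 10, 14, 19, 20, 26, 29} — 8 values for 8 variables — and 10 appears only in A's list, so A = 10.
Among the 7 still-open variables, 14 fits only E (and all 7 values in {2, 6, 14, 19, 20, 26, 29} must be used), so E = 14.
The 6 still-open variables draw from only 6 values {2, 6, 19, 20, 26, 29}, so each is used; only C can be 20, hence C = 20.
The 5 still-open variables together cover exactly {2, 6, 19, 26, 29} — 5 values for 5 variables — and 2 appears only in H's list, so H = 2.

2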